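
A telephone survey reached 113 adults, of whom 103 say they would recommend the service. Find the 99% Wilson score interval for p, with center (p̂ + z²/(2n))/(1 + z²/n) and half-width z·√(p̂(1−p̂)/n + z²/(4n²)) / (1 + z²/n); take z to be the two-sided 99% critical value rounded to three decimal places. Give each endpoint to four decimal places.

(0.8180, 0.9594)

p̂ = 103/113 = 0.91150; z = 2.576, so z² = 6.635776.
1 + z²/n = 1.058724.
Adjusted center: (0.91150 + z²/(2n))/1.058724 = 0.88868.
Radicand: p̂(1−p̂)/n + z²/(4n²) = 0.000713842 + 0.000129920 = 0.000843762.
Half-width = z·√(radicand)/denom = 2.576·0.029048/1.058724 = 0.07068.
CI: 0.88868 ± 0.07068 = (0.8180, 0.9594).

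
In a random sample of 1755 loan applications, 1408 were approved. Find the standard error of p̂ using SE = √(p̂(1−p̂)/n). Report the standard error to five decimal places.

SE = 0.00951

The sample proportion is 1408/1755 = 0.80228.
p̂(1−p̂) = 0.158627.
Dividing by n and taking the root: √0.000090386 = 0.00951.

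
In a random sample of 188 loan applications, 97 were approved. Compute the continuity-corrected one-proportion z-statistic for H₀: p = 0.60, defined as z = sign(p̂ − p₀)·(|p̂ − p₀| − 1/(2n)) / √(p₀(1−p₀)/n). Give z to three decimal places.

z = -2.278

With x = 97 successes in n = 188, p̂ = 0.51596. p̂ − p₀ = -0.084043.
Continuity correction 1/(2n) = 1/376 = 0.002660.
Corrected numerator: |-0.084043| − 0.002660 = 0.081383.
Null standard error: √(0.60·0.40/188) = √0.001276596 = 0.035729.
z = (−)0.081383/0.035729 = -2.278.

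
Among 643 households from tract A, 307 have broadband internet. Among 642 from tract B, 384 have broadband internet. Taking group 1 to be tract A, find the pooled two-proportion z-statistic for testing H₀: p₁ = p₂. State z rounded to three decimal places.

p̂₁ = 307/643 = 0.47745, p̂₂ = 384/642 = 0.59813.
Pooled p̂ = (307+384)/(643+642) = 691/1285 = 0.53774.
SE = √[p̂(1−p̂)(1/n₁+1/n₂)] = √[0.53774·0.46226·(1/643+1/642)] ≈ 0.027817.
z = -0.12068/0.027817 = -4.338.

z = -4.338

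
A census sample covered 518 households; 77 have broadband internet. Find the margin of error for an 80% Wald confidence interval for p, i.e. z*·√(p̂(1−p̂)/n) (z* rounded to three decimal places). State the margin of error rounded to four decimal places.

With x = 77 successes in n = 518, p̂ = 0.14865.
SE = √(p̂(1−p̂)/n) = √(0.126552/518) = 0.015630.
The 80% critical value is z* = 1.282.
ME = 1.282·0.015630 = 0.0200.

ME = 0.0200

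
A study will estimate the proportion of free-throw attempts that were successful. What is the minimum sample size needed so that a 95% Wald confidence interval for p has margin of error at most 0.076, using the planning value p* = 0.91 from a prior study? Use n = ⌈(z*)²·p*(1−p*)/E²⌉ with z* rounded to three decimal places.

n = 55

The 95% critical value is z* = 1.960.
p*(1−p*) = 0.91·0.09 = 0.0819.
Required n before rounding: 3.841600 × 0.0819 / 0.076² = 54.471.
⌈54.471⌉ = 55.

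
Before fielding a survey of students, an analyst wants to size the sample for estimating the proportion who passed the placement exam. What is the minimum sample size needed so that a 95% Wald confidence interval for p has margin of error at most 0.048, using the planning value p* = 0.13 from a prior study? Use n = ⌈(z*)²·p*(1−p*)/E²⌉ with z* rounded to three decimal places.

For 95% confidence, z* = 1.960.
p*(1−p*) = 0.13·0.87 = 0.1131.
Required n before rounding: 3.841600 × 0.1131 / 0.048² = 188.579.
⌈188.579⌉ = 189.

n = 189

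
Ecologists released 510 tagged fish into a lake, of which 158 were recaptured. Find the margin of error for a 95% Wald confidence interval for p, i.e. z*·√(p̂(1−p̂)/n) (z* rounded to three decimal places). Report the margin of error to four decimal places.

ME = 0.0401

The sample proportion is 158/510 = 0.30980.
SE(p̂) = √(0.30980·0.69020/510) = 0.020476.
For 95% confidence, z* = 1.960.
Margin of error = z*·SE = 1.960 × 0.020476 = 0.0401.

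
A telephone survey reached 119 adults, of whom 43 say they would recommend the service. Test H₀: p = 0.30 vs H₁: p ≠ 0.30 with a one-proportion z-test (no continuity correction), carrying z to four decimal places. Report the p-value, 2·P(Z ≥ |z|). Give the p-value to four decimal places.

With x = 43 successes in n = 119, p̂ = 0.36134.
Under H₀, SE = √(p₀(1−p₀)/n) = √(0.30·0.70/119) = √0.001764706 = 0.042008.
Test statistic (full precision, shown to 4 dp): z = (43/119 − 0.30)/SE₀ ≈ 1.4603.
p-value = 2·P(Z ≥ |z|) with z = 1.4603 → 0.1442.

p-value = 0.1442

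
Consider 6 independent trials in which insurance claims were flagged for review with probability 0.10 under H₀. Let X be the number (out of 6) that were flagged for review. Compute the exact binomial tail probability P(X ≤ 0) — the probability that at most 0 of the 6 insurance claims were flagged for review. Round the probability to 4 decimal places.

X ~ Binomial(n=6, p=0.10).
P(X ≤ 0) = C(6,0)·0.10^0·0.90^6.
= 0.531441 = 0.5314.

P = 0.5314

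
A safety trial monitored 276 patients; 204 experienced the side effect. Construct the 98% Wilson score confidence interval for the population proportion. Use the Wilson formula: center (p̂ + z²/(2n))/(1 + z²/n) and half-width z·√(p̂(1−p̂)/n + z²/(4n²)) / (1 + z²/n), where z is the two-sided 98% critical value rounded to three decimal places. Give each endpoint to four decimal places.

(0.6735, 0.7956)

p̂ = 204/276 = 0.73913; z = 2.326, so z² = 5.410276.
1 + z²/n = 1.019602.
Center = (0.73913 + 0.009801)/1.019602 = 0.73453.
Radicand: p̂(1−p̂)/n + z²/(4n²) = 0.000698611 + 0.000017756 = 0.000716367.
Half-width = z·√(radicand)/denom = 2.326·0.026765/1.019602 = 0.06106.
So the interval runs from 0.6735 to 0.7956.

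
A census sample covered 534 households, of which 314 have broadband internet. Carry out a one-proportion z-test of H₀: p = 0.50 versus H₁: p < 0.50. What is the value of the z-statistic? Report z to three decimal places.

Sample proportion p̂ = 314/534 = 0.58801.
Null standard error: √(0.50·0.50/534) = √0.000468165 = 0.021637.
Test statistic: z = 0.08801/0.021637 = 4.068.

z = 4.068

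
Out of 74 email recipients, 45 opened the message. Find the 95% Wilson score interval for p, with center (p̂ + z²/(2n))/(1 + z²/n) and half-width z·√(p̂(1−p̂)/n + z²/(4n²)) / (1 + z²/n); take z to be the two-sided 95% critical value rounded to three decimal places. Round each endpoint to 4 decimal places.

(0.4942, 0.7114)

p̂ = 45/74 = 0.60811; z = 1.960, so z² = 3.841600.
Denominator 1 + z²/n = 1 + 3.841600/74 = 1.051914.
Center = (0.60811 + 0.025957)/1.051914 = 0.60277.
Radicand: p̂(1−p̂)/n + z²/(4n²) = 0.003220441 + 0.000175383 = 0.003395824.
Half-width = z·√(radicand)/denom = 1.960·0.058274/1.051914 = 0.10858.
Interval: 0.60277 ± 0.10858 → (0.4942, 0.7114).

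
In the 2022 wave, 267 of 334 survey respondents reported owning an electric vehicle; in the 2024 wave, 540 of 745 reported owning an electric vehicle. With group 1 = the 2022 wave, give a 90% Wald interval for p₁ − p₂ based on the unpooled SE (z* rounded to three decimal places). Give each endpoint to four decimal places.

(0.0296, 0.1196)

p̂₁ = 0.79940, p̂₂ = 0.72483, so the observed difference is 0.07457.
SE = √(0.000480117 + 0.000267719) = √0.000747836 = 0.027347.
z* = 1.645 at the 90% level. Margin = 1.645·0.027347 = 0.04499.
So the interval runs from 0.0296 to 0.1196.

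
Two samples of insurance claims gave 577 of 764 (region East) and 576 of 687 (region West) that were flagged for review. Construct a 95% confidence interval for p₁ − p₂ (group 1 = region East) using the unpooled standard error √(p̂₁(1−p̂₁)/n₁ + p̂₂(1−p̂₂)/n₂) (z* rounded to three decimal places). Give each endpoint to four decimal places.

p̂₁ = 0.75524, p̂₂ = 0.83843, so the observed difference is -0.08319.
Unpooled SE = √(p̂₁(1−p̂₁)/n₁ + p̂₂(1−p̂₂)/n₂) = √(0.000241957 + 0.000197186) = 0.020956.
The 95% critical value is z* = 1.960. Margin of error = 0.04107.
Interval: -0.08319 ± 0.04107 → (-0.1243, -0.0421).

(-0.1243, -0.0421)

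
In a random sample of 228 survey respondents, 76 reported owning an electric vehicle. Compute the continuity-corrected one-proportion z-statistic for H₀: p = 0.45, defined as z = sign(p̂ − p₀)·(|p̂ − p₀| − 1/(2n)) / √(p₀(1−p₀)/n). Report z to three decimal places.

The sample proportion is 76/228 = 0.33333. p̂ − p₀ = -0.116667.
Continuity correction 1/(2n) = 1/456 = 0.002193.
Corrected numerator: |-0.116667| − 0.002193 = 0.114474.
Null standard error: √(0.45·0.55/228) = √0.001085526 = 0.032947.
z = −0.114474/0.032947 = -3.474.

z = -3.474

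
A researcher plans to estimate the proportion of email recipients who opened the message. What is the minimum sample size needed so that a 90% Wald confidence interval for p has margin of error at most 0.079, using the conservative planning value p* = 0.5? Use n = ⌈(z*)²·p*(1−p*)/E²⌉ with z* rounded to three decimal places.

For 90% confidence, z* = 1.645.
p*(1−p*) = 0.50·0.50 = 0.2500.
Required n before rounding: 2.706025 × 0.2500 / 0.079² = 108.397.
Rounding up, n = 109.

n = 109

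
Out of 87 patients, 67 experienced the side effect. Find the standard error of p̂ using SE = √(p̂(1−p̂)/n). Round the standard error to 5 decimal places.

p̂ = 67/87 = 0.77011.
p̂(1−p̂) = 0.77011·0.22989 = 0.177041.
Dividing by n and taking the root: √0.002034954 = 0.04511.

SE = 0.04511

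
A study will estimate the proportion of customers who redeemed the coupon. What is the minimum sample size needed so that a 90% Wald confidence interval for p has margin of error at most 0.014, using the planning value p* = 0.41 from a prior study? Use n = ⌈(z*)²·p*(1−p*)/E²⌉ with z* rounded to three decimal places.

For 90% confidence, z* = 1.645.
p*(1−p*) = 0.2419.
Required n before rounding: 2.706025 × 0.2419 / 0.014² = 3339.732.
Rounding up, n = 3340.

n = 3340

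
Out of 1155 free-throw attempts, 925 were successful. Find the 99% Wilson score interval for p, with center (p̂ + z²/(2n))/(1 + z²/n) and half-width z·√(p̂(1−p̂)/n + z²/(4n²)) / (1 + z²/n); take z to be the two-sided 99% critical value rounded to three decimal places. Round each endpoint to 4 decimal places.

p̂ = 925/1155 = 0.80087; z = 2.576, so z² = 6.635776.
Denominator 1 + z²/n = 1 + 6.635776/1155 = 1.005745.
Adjusted center: (0.80087 + z²/(2n))/1.005745 = 0.79915.
Radicand: p̂(1−p̂)/n + z²/(4n²) = 0.000138078 + 0.000001244 = 0.000139322.
Half-width = z·√(radicand)/denom = 2.576·0.011803/1.005745 = 0.03023.
So the interval runs from 0.7689 to 0.8294.

(0.7689, 0.8294)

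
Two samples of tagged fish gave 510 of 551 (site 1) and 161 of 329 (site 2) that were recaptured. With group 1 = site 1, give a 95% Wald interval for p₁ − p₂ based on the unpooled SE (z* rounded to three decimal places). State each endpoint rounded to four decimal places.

(0.3779, 0.4945)

p̂₁ = 510/551 = 0.92559, p̂₂ = 161/329 = 0.48936; p̂₁ − p̂₂ = 0.43623.
Unpooled SE = √(p̂₁(1−p̂₁)/n₁ + p̂₂(1−p̂₂)/n₂) = √(0.000124997 + 0.000759534) = 0.029741.
z* = 1.960 at the 95% level. Margin = 1.960·0.029741 = 0.05829.
CI: 0.43623 ± 0.05829 = (0.3779, 0.4945).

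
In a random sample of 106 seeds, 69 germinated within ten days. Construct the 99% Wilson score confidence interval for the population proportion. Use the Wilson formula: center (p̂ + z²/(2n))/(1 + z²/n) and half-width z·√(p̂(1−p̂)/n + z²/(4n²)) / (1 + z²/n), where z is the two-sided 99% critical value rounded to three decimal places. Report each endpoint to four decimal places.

p̂ = 69/106 = 0.65094; z = 2.576, so z² = 6.635776.
Denominator 1 + z²/n = 1 + 6.635776/106 = 1.062602.
Adjusted center: (0.65094 + z²/(2n))/1.062602 = 0.64205.
Radicand: p̂(1−p̂)/n + z²/(4n²) = 0.002143548 + 0.000147645 = 0.002291193.
Half-width = 2.576·√0.002291193/1.062602 = 0.11604.
Interval: 0.64205 ± 0.11604 → (0.5260, 0.7581).

(0.5260, 0.7581)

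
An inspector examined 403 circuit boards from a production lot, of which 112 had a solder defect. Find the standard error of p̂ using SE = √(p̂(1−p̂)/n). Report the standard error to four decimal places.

The sample proportion is 112/403 = 0.27792.
p̂(1−p̂) = 0.27792·0.72208 = 0.200680.
SE = √(0.200680/403) = 0.0223.

SE = 0.0223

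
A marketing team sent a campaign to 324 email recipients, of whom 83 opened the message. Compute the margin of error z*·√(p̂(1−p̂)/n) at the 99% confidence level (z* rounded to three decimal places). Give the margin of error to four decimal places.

ME = 0.0625

p̂ = 83/324 = 0.25617.
SE(p̂) = √(0.25617·0.74383/324) = 0.024251.
The 99% critical value is z* = 2.576.
So ME = 0.0625.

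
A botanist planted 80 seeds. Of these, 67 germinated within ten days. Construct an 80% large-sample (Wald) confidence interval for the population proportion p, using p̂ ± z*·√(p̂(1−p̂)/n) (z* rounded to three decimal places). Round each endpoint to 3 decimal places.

(0.785, 0.890)

Sample proportion p̂ = 67/80 = 0.83750.
SE(p̂) = √(0.83750·0.16250/80) = 0.041245.
The 80% critical value is z* = 1.282.
Margin = 1.282·0.041245 = 0.05288.
CI: 0.83750 ± 0.05288 = (0.785, 0.890).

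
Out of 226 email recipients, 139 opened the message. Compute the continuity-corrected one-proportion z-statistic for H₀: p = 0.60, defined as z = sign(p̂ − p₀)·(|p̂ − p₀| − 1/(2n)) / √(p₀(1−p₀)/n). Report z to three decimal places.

With x = 139 successes in n = 226, p̂ = 0.61504. p̂ − p₀ = 0.015044.
Continuity correction 1/(2n) = 1/452 = 0.002212.
Corrected numerator: |0.015044| − 0.002212 = 0.012832.
Under H₀, SE = √(p₀(1−p₀)/n) = √(0.60·0.40/226) = √0.001061947 = 0.032588.
z = (+)0.012832/0.032588 = 0.394.

z = 0.394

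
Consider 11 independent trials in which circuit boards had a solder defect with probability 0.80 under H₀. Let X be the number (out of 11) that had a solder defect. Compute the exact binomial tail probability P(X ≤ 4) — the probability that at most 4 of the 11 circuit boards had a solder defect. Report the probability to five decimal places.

P = 0.00197

X is binomial with n = 11 and p = 0.80.
P(X ≤ 4) = Σ_{j=0}^{4} C(11,j)·0.80^j·0.20^{11−j}.
= 0.000000 + 0.000001 + 0.000018 + 0.000216 + 0.001730 = 0.00197.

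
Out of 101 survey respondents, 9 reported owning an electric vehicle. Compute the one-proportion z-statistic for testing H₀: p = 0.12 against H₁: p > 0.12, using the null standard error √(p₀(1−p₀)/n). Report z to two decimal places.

Sample proportion p̂ = 9/101 = 0.08911.
Under H₀, SE = √(p₀(1−p₀)/n) = √(0.12·0.88/101) = √0.001045545 = 0.032335.
z = (0.08911 − 0.12)/0.032335 = -0.03089/0.032335 = -0.96.

z = -0.96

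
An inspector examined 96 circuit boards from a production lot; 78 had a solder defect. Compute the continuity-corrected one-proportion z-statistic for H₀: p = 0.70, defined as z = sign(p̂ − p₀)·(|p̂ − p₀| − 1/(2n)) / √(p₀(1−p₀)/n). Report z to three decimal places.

The sample proportion is 78/96 = 0.81250. p̂ − p₀ = 0.112500.
1/(2n) = 0.005208.
Corrected numerator: |0.112500| − 0.005208 = 0.107292.
SE₀ = √(0.70·0.30/96) = 0.046771.
z = (+)0.107292/0.046771 = 2.294.

z = 2.294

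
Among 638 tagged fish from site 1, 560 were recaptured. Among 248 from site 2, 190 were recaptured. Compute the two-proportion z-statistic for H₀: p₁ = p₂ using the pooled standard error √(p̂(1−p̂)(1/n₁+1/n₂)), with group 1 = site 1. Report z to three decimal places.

z = 4.138

p̂₁ = 560/638 = 0.87774, p̂₂ = 190/248 = 0.76613.
Pooling: p̂ = 750/886 = 0.84650.
SE = √[p̂(1−p̂)(1/n₁+1/n₂)] = √[0.84650·0.15350·(1/638+1/248)] ≈ 0.026974.
z = (p̂₁ − p̂₂)/SE = (0.87774 − 0.76613)/0.026974 = 0.11161/0.026974 = 4.138.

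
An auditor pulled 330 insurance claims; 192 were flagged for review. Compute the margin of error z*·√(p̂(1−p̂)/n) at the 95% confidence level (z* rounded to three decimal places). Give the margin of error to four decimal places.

ME = 0.0532

Sample proportion p̂ = 192/330 = 0.58182.
Standard error of p̂: √(0.243306/330) = √0.000737290 = 0.027153.
z* = 1.960 at the 95% level.
So ME = 0.0532.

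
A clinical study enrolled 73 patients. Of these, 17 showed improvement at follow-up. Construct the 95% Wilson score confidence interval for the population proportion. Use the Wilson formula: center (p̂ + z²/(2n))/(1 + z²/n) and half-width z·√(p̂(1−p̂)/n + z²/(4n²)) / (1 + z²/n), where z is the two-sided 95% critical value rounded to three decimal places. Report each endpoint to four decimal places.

(0.1508, 0.3417)

p̂ = 17/73 = 0.23288; z = 1.960, so z² = 3.841600.
Denominator 1 + z²/n = 1 + 3.841600/73 = 1.052625.
Adjusted center: (0.23288 + z²/(2n))/1.052625 = 0.24623.
Radicand: p̂(1−p̂)/n + z²/(4n²) = 0.002447194 + 0.000180221 = 0.002627415.
Half-width = 1.960·√0.002627415/1.052625 = 0.09544.
So the interval runs from 0.1508 to 0.3417.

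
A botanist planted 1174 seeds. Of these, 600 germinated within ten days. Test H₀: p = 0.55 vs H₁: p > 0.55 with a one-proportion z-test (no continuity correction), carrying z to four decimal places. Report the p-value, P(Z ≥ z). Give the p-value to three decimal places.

Sample proportion p̂ = 600/1174 = 0.51107.
SE₀ = √(0.55·0.45/1174) = 0.014520.
z = (p̂ − p₀)/SE = (600/1174 − 0.55)/0.014520 ≈ -2.6810.
p-value = P(Z ≥ z) with z = -2.6810 → 0.996.

p-value = 0.996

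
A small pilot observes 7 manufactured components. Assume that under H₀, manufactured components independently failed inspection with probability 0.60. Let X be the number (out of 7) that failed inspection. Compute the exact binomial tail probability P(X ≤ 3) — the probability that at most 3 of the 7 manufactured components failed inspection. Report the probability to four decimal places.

P = 0.2898

X is binomial with n = 7 and p = 0.60.
P(X ≤ 3) = C(7,0)·0.60^0·0.40^7 + C(7,1)·0.60^1·0.40^6 + C(7,2)·0.60^2·0.40^5 + C(7,3)·0.60^3·0.40^4.
= 0.001638 + 0.017203 + 0.077414 + 0.193536 = 0.2898.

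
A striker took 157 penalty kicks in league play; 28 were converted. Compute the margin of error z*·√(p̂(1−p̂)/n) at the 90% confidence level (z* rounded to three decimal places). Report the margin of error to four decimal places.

p̂ = 28/157 = 0.17834.
Standard error of p̂: √(0.146537/157) = √0.000933359 = 0.030551.
z* = 1.645 at the 90% level.
So ME = 0.0503.

ME = 0.0503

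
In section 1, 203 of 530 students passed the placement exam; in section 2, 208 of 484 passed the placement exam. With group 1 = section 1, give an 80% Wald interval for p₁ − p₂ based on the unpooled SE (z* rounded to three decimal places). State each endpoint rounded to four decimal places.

p̂₁ = 0.38302, p̂₂ = 0.42975, so the observed difference is -0.04673.
Unpooled SE = √(p̂₁(1−p̂₁)/n₁ + p̂₂(1−p̂₂)/n₂) = √(0.000445878 + 0.000506333) = 0.030858.
z* = 1.282 at the 80% level. Margin of error = 0.03956.
Interval: -0.04673 ± 0.03956 → (-0.0863, -0.0072).

(-0.0863, -0.0072)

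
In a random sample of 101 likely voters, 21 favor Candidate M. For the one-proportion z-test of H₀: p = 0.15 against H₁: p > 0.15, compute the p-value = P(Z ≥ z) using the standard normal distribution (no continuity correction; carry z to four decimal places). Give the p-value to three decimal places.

With x = 21 successes in n = 101, p̂ = 0.20792.
Null standard error: √(0.15·0.85/101) = √0.001262376 = 0.035530.
Test statistic (full precision, shown to 4 dp): z = (21/101 − 0.15)/SE₀ ≈ 1.6302.
p-value = P(Z ≥ z) with z = 1.6302 → 0.052.

p-value = 0.052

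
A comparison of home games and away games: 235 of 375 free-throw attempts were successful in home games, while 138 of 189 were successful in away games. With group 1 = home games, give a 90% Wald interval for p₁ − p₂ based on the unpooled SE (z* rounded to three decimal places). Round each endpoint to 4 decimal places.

(-0.1706, -0.0363)

p̂₁ = 0.62667, p̂₂ = 0.73016, so the observed difference is -0.10349.
Unpooled SE = √(p̂₁(1−p̂₁)/n₁ + p̂₂(1−p̂₂)/n₂) = √(0.000623881 + 0.001042471) = 0.040821.
The 90% critical value is z* = 1.645. Margin of error = 0.06715.
Interval: -0.10349 ± 0.06715 → (-0.1706, -0.0363).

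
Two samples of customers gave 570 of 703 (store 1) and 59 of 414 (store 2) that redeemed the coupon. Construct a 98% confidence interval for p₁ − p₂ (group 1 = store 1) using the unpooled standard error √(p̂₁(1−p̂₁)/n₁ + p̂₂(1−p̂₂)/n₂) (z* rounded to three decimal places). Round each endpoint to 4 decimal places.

p̂₁ = 0.81081, p̂₂ = 0.14251, so the observed difference is 0.66830.
Unpooled SE = √(p̂₁(1−p̂₁)/n₁ + p̂₂(1−p̂₂)/n₂) = √(0.000218203 + 0.000295175) = 0.022658.
The 98% critical value is z* = 2.326. Margin = 2.326·0.022658 = 0.05270.
CI: 0.66830 ± 0.05270 = (0.6156, 0.7210).

(0.6156, 0.7210)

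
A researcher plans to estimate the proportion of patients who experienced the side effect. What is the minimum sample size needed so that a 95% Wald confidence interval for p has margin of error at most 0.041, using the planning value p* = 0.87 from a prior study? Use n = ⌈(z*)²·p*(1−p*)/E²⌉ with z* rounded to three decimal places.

n = 259

z* = 1.960 at the 95% level.
p*(1−p*) = 0.87·0.13 = 0.1131.
(z*)²·p*(1−p*)/E² = 3.841600·0.1131/0.001681 = 258.468.
Rounding up, n = 259.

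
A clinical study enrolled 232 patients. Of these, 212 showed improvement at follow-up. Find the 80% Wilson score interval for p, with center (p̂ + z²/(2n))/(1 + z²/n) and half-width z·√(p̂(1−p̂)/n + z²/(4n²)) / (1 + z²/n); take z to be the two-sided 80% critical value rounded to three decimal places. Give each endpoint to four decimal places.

p̂ = 212/232 = 0.91379; z = 1.282, so z² = 1.643524.
1 + z²/n = 1.007084.
Center = (0.91379 + 0.003542)/1.007084 = 0.91088.
Radicand: p̂(1−p̂)/n + z²/(4n²) = 0.000339549 + 0.000007634 = 0.000347183.
Half-width = z·√(radicand)/denom = 1.282·0.018633/1.007084 = 0.02372.
Interval: 0.91088 ± 0.02372 → (0.8872, 0.9346).

(0.8872, 0.9346)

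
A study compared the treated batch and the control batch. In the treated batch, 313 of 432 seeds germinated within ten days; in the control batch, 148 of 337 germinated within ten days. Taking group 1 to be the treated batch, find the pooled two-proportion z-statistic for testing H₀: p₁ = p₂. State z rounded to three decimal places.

Sample proportions: p̂₁ = 313/432 = 0.72454 and p̂₂ = 148/337 = 0.43917.
Pooled p̂ = (313+148)/(432+337) = 461/769 = 0.59948.
Pooled SE = √[0.2401038·0.00528217] ≈ 0.035613.
z = (p̂₁ − p̂₂)/SE = (0.72454 − 0.43917)/0.035613 = 0.28537/0.035613 = 8.013.

z = 8.013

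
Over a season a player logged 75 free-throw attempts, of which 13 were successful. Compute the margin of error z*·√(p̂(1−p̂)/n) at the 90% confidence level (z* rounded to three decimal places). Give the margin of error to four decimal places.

ME = 0.0719

p̂ = 13/75 = 0.17333.
SE = √(p̂(1−p̂)/n) = √(0.143289/75) = 0.043709.
z* = 1.645 at the 90% level.
So ME = 0.0719.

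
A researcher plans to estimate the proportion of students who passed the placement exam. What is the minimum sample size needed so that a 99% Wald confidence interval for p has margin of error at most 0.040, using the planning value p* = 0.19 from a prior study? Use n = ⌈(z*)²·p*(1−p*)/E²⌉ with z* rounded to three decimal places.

n = 639

For 99% confidence, z* = 2.576.
p*(1−p*) = 0.1539.
Required n before rounding: 6.635776 × 0.1539 / 0.040² = 638.279.
⌈638.279⌉ = 639.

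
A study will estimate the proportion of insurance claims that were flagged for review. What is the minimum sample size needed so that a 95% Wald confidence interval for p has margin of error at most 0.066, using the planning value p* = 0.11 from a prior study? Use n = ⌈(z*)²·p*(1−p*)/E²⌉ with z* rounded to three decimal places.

The 95% critical value is z* = 1.960.
p*(1−p*) = 0.0979.
(z*)²·p*(1−p*)/E² = 3.841600·0.0979/0.004356 = 86.339.
⌈86.339⌉ = 87.

n = 87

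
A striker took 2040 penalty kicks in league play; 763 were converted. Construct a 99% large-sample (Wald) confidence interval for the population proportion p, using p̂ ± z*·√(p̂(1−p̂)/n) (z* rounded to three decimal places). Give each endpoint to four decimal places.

The sample proportion is 763/2040 = 0.37402.
SE = √(p̂(1−p̂)/n) = √(0.234129/2040) = 0.010713.
The 99% critical value is z* = 2.576.
Margin = 2.576·0.010713 = 0.02760.
CI: 0.37402 ± 0.02760 = (0.3464, 0.4016).

(0.3464, 0.4016)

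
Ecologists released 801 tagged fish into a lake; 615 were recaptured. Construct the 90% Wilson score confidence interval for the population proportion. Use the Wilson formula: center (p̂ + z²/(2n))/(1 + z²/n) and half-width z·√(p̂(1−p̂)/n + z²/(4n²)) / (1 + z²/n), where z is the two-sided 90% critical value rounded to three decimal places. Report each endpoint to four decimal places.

p̂ = 615/801 = 0.76779; z = 1.645, so z² = 2.706025.
Denominator 1 + z²/n = 1 + 2.706025/801 = 1.003378.
Center = (0.76779 + 0.001689)/1.003378 = 0.76689.
Radicand: p̂(1−p̂)/n + z²/(4n²) = 0.000222582 + 0.000001054 = 0.000223636.
Half-width = z·√(radicand)/denom = 1.645·0.014954/1.003378 = 0.02452.
Interval: 0.76689 ± 0.02452 → (0.7424, 0.7914).

(0.7424, 0.7914)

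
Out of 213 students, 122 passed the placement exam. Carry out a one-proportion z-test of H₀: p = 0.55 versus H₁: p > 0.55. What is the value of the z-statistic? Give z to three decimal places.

With x = 122 successes in n = 213, p̂ = 0.57277.
SE₀ = √(0.55·0.45/213) = 0.034088.
Test statistic: z = 0.02277/0.034088 = 0.668.

z = 0.668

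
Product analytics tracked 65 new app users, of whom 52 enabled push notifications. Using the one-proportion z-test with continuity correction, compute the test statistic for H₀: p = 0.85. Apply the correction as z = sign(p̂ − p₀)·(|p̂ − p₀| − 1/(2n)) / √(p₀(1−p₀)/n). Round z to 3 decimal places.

Sample proportion p̂ = 52/65 = 0.80000. p̂ − p₀ = -0.050000.
1/(2n) = 0.007692.
Corrected numerator: |-0.050000| − 0.007692 = 0.042308.
SE₀ = √(0.85·0.15/65) = 0.044289.
z = −0.042308/0.044289 = -0.955.

z = -0.955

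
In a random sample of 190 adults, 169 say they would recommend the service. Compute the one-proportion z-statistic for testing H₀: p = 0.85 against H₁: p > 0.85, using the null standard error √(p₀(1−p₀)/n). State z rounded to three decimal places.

Sample proportion p̂ = 169/190 = 0.88947.
Under H₀, SE = √(p₀(1−p₀)/n) = √(0.85·0.15/190) = √0.000671053 = 0.025905.
z = (0.88947 − 0.85)/0.025905 = 0.03947/0.025905 = 1.524.

z = 1.524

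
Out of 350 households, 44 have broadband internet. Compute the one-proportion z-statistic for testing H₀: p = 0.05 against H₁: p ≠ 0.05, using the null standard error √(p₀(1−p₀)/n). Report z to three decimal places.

z = 6.499

With x = 44 successes in n = 350, p̂ = 0.12571.
Under H₀, SE = √(p₀(1−p₀)/n) = √(0.05·0.95/350) = √0.000135714 = 0.011650.
z = (p̂ − p₀)/SE = (0.12571 − 0.05)/0.011650 = 6.499.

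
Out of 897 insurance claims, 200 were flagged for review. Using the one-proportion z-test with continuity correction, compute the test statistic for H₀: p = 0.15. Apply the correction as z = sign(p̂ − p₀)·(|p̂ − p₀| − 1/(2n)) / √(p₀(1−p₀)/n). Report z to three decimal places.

z = 6.073

With x = 200 successes in n = 897, p̂ = 0.22297. p̂ − p₀ = 0.072965.
Continuity correction 1/(2n) = 1/1794 = 0.000557.
Corrected numerator: |0.072965| − 0.000557 = 0.072408.
SE₀ = √(0.15·0.85/897) = 0.011922.
z = (+)0.072408/0.011922 = 6.073.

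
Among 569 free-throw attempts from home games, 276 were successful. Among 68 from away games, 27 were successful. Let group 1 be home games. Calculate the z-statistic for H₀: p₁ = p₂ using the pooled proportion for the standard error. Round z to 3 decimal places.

Sample proportions: p̂₁ = 276/569 = 0.48506 and p̂₂ = 27/68 = 0.39706.
Pooling: p̂ = 303/637 = 0.47567.
Pooled SE = √[0.2494079·0.01646335] ≈ 0.064079.
z = (p̂₁ − p̂₂)/SE = (0.48506 − 0.39706)/0.064079 = 0.08800/0.064079 = 1.373.

z = 1.373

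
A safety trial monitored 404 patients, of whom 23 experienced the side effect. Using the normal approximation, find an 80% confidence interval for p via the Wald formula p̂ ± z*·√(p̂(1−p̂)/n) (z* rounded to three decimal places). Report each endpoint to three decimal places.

Sample proportion p̂ = 23/404 = 0.05693.
SE = √(p̂(1−p̂)/n) = √(0.053690/404) = 0.011528.
The 80% critical value is z* = 1.282.
Margin of error: 1.282 × 0.011528 = 0.01478.
CI: 0.05693 ± 0.01478 = (0.042, 0.072).

(0.042, 0.072)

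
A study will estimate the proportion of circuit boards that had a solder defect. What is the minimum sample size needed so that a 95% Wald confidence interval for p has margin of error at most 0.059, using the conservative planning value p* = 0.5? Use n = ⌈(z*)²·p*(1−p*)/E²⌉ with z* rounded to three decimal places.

For 95% confidence, z* = 1.960.
p*(1−p*) = 0.50·0.50 = 0.2500.
Required n before rounding: 3.841600 × 0.2500 / 0.059² = 275.898.
Rounding up, n = 276.

n = 276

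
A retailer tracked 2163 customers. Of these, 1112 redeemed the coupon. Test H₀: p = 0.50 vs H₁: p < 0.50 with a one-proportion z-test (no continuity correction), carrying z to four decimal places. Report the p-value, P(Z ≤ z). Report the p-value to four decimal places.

With x = 1112 successes in n = 2163, p̂ = 0.51410.
Under H₀, SE = √(p₀(1−p₀)/n) = √(0.50·0.50/2163) = √0.000115580 = 0.010751.
z = (p̂ − p₀)/SE = (1112/2163 − 0.50)/0.010751 ≈ 1.3116.
p-value = P(Z ≤ z) with z = 1.3116 → 0.9052.

p-value = 0.9052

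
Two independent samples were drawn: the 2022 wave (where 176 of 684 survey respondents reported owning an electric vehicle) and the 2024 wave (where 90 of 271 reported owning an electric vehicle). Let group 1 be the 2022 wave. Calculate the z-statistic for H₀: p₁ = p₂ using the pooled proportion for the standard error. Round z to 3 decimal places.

p̂₁ = 176/684 = 0.25731, p̂₂ = 90/271 = 0.33210.
Pooled p̂ = (176+90)/(684+271) = 266/955 = 0.27853.
SE = √[p̂(1−p̂)(1/n₁+1/n₂)] = √[0.27853·0.72147·(1/684+1/271)] ≈ 0.032176.
z = (p̂₁ − p̂₂)/SE = (0.25731 − 0.33210)/0.032176 = -0.07479/0.032176 = -2.324.

z = -2.324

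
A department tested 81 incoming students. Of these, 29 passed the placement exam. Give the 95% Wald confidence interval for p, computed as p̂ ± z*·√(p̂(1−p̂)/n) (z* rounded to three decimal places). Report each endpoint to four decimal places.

With x = 29 successes in n = 81, p̂ = 0.35802.
SE(p̂) = √(0.35802·0.64198/81) = 0.053269.
The 95% critical value is z* = 1.960.
Margin = 1.960·0.053269 = 0.10441.
Interval: 0.35802 ± 0.10441 → (0.2536, 0.4624).

(0.2536, 0.4624)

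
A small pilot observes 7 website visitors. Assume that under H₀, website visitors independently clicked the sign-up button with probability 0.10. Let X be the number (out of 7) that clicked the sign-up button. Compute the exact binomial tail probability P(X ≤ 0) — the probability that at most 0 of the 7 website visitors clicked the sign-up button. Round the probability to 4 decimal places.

X ~ Binomial(n=7, p=0.10).
P(X ≤ 0) = C(7,0)·0.10^0·0.90^7.
= 0.478297 = 0.4783.

P = 0.4783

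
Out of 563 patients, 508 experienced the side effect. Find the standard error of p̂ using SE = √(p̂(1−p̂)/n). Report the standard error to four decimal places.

With x = 508 successes in n = 563, p̂ = 0.90231.
p̂(1−p̂) = 0.088147.
SE = √(0.088147/563) = √0.000156567 = 0.0125.

SE = 0.0125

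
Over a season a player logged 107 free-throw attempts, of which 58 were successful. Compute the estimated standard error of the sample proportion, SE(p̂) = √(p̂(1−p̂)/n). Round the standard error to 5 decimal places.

SE = 0.04817

The sample proportion is 58/107 = 0.54206.
p̂(1−p̂) = 0.54206·0.45794 = 0.248231.
SE = √(0.248231/107) = 0.04817.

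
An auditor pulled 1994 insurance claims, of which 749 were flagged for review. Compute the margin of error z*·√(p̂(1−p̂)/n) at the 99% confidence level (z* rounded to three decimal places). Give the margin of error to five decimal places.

Sample proportion p̂ = 749/1994 = 0.37563.
Standard error of p̂: √(0.234531/1994) = √0.000117619 = 0.010845.
z* = 2.576 at the 99% level.
So ME = 0.02794.

ME = 0.02794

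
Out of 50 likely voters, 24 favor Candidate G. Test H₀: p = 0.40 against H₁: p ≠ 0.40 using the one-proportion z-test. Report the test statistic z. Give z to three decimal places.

With x = 24 successes in n = 50, p̂ = 0.48000.
Null standard error: √(0.40·0.60/50) = √0.004800000 = 0.069282.
Test statistic: z = 0.08000/0.069282 = 1.155.

z = 1.155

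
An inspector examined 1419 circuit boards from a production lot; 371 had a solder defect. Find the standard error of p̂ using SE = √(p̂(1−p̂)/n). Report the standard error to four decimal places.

p̂ = 371/1419 = 0.26145.
p̂(1−p̂) = 0.193094.
SE = √(0.193094/1419) = 0.0117.

SE = 0.0117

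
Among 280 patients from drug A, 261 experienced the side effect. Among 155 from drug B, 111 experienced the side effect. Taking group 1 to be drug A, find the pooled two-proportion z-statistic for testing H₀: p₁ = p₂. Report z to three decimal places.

z = 6.131

p̂₁ = 261/280 = 0.93214, p̂₂ = 111/155 = 0.71613.
Pooled p̂ = (261+111)/(280+155) = 372/435 = 0.85517.
SE = √[p̂(1−p̂)(1/n₁+1/n₂)] = √[0.85517·0.14483·(1/280+1/155)] ≈ 0.035233.
z = (p̂₁ − p̂₂)/SE = (0.93214 − 0.71613)/0.035233 = 0.21601/0.035233 = 6.131.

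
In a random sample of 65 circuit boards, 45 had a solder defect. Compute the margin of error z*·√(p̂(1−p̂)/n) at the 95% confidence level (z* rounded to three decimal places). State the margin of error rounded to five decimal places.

ME = 0.11220

p̂ = 45/65 = 0.69231.
SE(p̂) = √(0.69231·0.30769/65) = 0.057247.
The 95% critical value is z* = 1.960.
ME = 1.960·0.057247 = 0.11220.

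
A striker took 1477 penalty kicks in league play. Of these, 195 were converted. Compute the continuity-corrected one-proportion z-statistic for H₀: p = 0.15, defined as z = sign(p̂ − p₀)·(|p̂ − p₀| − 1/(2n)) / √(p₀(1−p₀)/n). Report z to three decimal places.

z = -1.898

Sample proportion p̂ = 195/1477 = 0.13202. p̂ − p₀ = -0.017976.
1/(2n) = 0.000339.
Corrected numerator: |-0.017976| − 0.000339 = 0.017637.
SE₀ = √(0.15·0.85/1477) = 0.009291.
z = −0.017637/0.009291 = -1.898.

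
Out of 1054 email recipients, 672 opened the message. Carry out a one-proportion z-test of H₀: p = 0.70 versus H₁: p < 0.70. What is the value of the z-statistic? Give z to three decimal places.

With x = 672 successes in n = 1054, p̂ = 0.63757.
Null standard error: √(0.70·0.30/1054) = √0.000199241 = 0.014115.
Test statistic: z = -0.06243/0.014115 = -4.423.

z = -4.423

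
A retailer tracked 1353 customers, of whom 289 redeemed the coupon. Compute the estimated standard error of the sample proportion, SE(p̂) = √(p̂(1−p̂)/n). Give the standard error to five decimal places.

SE = 0.01114

Sample proportion p̂ = 289/1353 = 0.21360.
p̂(1−p̂) = 0.167975.
SE = √(0.167975/1353) = 0.01114.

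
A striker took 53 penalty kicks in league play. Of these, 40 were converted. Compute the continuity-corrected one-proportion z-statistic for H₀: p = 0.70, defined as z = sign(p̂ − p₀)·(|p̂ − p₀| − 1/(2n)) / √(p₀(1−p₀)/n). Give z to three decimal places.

The sample proportion is 40/53 = 0.75472. p̂ − p₀ = 0.054717.
1/(2n) = 0.009434.
Corrected numerator: |0.054717| − 0.009434 = 0.045283.
Null standard error: √(0.70·0.30/53) = √0.003962264 = 0.062947.
z = (+)0.045283/0.062947 = 0.719.

z = 0.719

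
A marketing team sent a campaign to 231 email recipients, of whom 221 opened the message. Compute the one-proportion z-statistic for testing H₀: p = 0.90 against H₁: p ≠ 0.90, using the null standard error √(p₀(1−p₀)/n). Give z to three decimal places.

Sample proportion p̂ = 221/231 = 0.95671.
Null standard error: √(0.90·0.10/231) = √0.000389610 = 0.019739.
Test statistic: z = 0.05671/0.019739 = 2.873.

z = 2.873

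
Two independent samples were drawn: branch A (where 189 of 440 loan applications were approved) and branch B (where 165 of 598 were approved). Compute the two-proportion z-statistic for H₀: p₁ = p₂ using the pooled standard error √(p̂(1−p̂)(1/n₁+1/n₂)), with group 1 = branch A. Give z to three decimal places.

z = 5.160

Sample proportions: p̂₁ = 189/440 = 0.42955 and p̂₂ = 165/598 = 0.27592.
Pooling: p̂ = 354/1038 = 0.34104.
SE = √[p̂(1−p̂)(1/n₁+1/n₂)] = √[0.34104·0.65896·(1/440+1/598)] ≈ 0.029775.
z = (p̂₁ − p̂₂)/SE = (0.42955 − 0.27592)/0.029775 = 0.15363/0.029775 = 5.160.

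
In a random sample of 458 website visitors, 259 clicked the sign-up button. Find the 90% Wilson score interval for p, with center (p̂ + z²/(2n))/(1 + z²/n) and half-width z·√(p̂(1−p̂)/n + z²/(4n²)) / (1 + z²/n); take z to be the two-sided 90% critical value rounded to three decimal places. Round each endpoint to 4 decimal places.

(0.5271, 0.6031)

Here p̂ = 259/458 = 0.56550 and z = 1.645 (z² = 2.706025).
1 + z²/n = 1.005908.
Adjusted center: (0.56550 + z²/(2n))/1.005908 = 0.56512.
Radicand: p̂(1−p̂)/n + z²/(4n²) = 0.000536484 + 0.000003225 = 0.000539709.
Half-width = 1.645·√0.000539709/1.005908 = 0.03799.
So the interval runs from 0.5271 to 0.6031.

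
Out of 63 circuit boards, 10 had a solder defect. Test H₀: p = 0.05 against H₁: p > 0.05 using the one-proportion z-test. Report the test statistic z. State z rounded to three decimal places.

z = 3.960

The sample proportion is 10/63 = 0.15873.
Null standard error: √(0.05·0.95/63) = √0.000753968 = 0.027458.
z = (p̂ − p₀)/SE = (0.15873 − 0.05)/0.027458 = 3.960.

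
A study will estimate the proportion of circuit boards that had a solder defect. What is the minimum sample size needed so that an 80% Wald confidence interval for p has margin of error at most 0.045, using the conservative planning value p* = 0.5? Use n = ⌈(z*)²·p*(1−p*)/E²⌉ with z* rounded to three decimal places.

The 80% critical value is z* = 1.282.
p*(1−p*) = 0.50·0.50 = 0.2500.
(z*)²·p*(1−p*)/E² = 1.643524·0.2500/0.002025 = 202.904.
Rounding up, n = 203.

n = 203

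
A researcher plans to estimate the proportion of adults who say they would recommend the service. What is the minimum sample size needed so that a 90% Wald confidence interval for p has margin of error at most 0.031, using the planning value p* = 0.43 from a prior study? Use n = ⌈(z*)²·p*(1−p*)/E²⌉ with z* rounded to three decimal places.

n = 691

z* = 1.645 at the 90% level.
p*(1−p*) = 0.2451.
(z*)²·p*(1−p*)/E² = 2.706025·0.2451/0.000961 = 690.163.
⌈690.163⌉ = 691.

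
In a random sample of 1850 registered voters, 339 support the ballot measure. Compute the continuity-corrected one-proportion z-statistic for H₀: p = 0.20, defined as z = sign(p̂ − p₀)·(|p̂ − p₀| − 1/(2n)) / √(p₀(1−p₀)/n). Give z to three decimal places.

z = -1.773

Sample proportion p̂ = 339/1850 = 0.18324. p̂ − p₀ = -0.016757.
1/(2n) = 0.000270.
Corrected numerator: |-0.016757| − 0.000270 = 0.016487.
SE₀ = √(0.20·0.80/1850) = 0.009300.
z = (−)0.016487/0.009300 = -1.773.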